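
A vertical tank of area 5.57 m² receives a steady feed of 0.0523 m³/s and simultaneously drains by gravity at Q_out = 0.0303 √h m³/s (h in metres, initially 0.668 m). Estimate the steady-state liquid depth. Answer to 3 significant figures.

2.98 m

A dh/dt = Q_in − 0.0303 √h. Steady state requires inflow = outflow:
Q_in = 0.0303 √h_ss ⇒ √h_ss = 0.0523/0.0303 = 1.7261.
h_ss = 1.7261² = 2.9793 m. (Since h₀ = 0.668 m < h_ss, the level will rise toward this value.)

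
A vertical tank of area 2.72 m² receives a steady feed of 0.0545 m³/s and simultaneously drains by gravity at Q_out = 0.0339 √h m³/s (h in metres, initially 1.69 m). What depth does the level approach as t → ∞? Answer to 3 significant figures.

A dh/dt = Q_in − 0.0339 √h. Steady state requires inflow = outflow:
Q_in = 0.0339 √h_ss ⇒ √h_ss = 0.0545/0.0339 = 1.6077.
h_ss = 1.6077² = 2.5846 m. (Since h₀ = 1.69 m < h_ss, the level will rise toward this value.)

2.58 m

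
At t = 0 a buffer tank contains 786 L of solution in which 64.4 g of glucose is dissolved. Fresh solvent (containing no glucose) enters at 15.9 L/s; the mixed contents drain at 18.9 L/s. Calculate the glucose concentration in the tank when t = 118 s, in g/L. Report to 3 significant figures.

0.00343 g/L

Let m(t) be the amount of glucose. Volume: V(t) = V₀ + (Q_in − Q_out) t = 786 − 3.0000 t; V(118) = 432.00 L.
Species balance (pure solvent in): dm/dt = −Q_out · m/V(t).
Separate: dm/m = −Q_out dt/V(t) ⇒ ln(m/m₀) = −(Q_out/(Q_in−Q_out)) ln(V/V₀).
m = m₀ (V₀/V)^(Q_out/(Q_in−Q_out)) = 64.4 × (786/432.00)^(-6.3000) = 1.4834 g.
C = m/V = 1.4834/432.00 = 0.0034339 g/L.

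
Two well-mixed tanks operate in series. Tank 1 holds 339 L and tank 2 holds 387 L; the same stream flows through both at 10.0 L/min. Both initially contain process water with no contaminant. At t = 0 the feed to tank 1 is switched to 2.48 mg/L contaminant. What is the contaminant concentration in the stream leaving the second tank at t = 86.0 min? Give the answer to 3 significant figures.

1.70 mg/L

Time constants: τᵢ = Vᵢ/Q for each well-mixed tank.
τ₁ = 339/10.0 = 33.900 min; τ₂ = 387/10.0 = 38.700 min.
Solving the cascade with C₁(0)=C₂(0)=0 gives C₂(t) = C_in[1 − (τ₁ e^(−t/τ₁) − τ₂ e^(−t/τ₂))/(τ₁ − τ₂)].
At t = 86.0: e^(−t/τ₁) = 0.079113, e^(−t/τ₂) = 0.10837.
C₂ = 2.48·[1 − (33.900·0.079113 − 38.700·0.10837)/(-4.8000)] = 2.48·0.68502 = 1.6989 mg/L.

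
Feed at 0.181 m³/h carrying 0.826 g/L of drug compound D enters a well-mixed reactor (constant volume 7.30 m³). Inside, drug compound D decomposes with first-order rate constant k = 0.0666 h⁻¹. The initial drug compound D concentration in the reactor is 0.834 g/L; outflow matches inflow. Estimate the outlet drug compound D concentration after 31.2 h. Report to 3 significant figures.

Accumulation = in − out − consumed: V dC/dt = Q C_in − Q C − k V C.
This is linear with rate a = Q/V + k = 0.091395 h⁻¹.
C_ss = Q C_in/(Q + kV) = 0.22409 g/L; C(t) = C_ss + (C₀ − C_ss) e^(−a t).
C(31.2) = 0.22409 + (0.60991)·e^(−0.091395·31.2) = 0.22409 + (0.60991)·0.057757 = 0.25931 g/L.

0.259 g/L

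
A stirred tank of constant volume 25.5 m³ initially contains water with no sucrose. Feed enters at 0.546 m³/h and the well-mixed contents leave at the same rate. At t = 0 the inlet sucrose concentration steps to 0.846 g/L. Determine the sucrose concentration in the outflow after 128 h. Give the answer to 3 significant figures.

Species balance on the tank: V dC/dt = Q(C_in − C).
Time constant τ = V/Q = 25.5/0.546 = 46.703 h.
C approaches C_in exponentially: C(t) = C_in + (C₀ − C_in) e^(−t/τ).
C(128) = 0.846 + (0 − 0.846)·e^(−128/46.703) = 0.846 + (-0.84600)·0.064525 = 0.79141 g/L.

0.791 g/L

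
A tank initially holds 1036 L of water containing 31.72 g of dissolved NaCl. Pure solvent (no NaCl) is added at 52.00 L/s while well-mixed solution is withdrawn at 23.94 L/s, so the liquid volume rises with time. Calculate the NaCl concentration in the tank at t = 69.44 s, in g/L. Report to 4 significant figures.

0.004309 g/L

Total volume: dV/dt = Q_in − Q_out = 28.0600 L/s, so V(t) = 1036 + 28.0600 t and V(69.44) = 2984.49 L.
Species balance (pure solvent in): dm/dt = −Q_out · m/V(t).
Separate: dm/m = −Q_out dt/V(t) ⇒ ln(m/m₀) = −(Q_out/(Q_in−Q_out)) ln(V/V₀).
m = m₀ (V₀/V)^(Q_out/(Q_in−Q_out)) = 31.72 × (1036/2984.49)^(0.853172) = 12.8615 g.
C = m/V = 12.8615/2984.49 = 0.00430946 g/L.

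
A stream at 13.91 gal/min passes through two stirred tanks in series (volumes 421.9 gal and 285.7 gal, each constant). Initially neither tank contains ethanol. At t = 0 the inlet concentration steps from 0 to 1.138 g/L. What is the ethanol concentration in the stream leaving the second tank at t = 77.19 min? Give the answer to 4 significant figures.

0.9170 g/L

Each tank obeys Vᵢ dCᵢ/dt = Q(Cᵢ₋₁ − Cᵢ), so τᵢ = Vᵢ/Q.
τ₁ = 421.9/13.91 = 30.3307 min; τ₂ = 285.7/13.91 = 20.5392 min.
Tank 1: C₁ = C_in(1 − e^(−t/τ₁)). Tank 2 (τ₁ ≠ τ₂): C₂ = C_in[1 − (τ₁ e^(−t/τ₁) − τ₂ e^(−t/τ₂))/(τ₁ − τ₂)].
At t = 77.19: e^(−t/τ₁) = 0.0784773, e^(−t/τ₂) = 0.0233261.
C₂ = 1.138·[1 − (30.3307·0.0784773 − 20.5392·0.0233261)/(9.79152)] = 1.138·0.805835 = 0.917040 g/L.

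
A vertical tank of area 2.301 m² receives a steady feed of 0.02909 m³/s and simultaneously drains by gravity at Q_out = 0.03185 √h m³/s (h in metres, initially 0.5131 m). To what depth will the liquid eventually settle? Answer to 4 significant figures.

Unsteady balance on liquid volume: A dh/dt = Q_in − 0.03185 √h. At steady state dh/dt = 0:
Q_in = 0.03185 √h_ss ⇒ √h_ss = 0.02909/0.03185 = 0.913344.
h_ss = 0.913344² = 0.834197 m. (Since h₀ = 0.5131 m < h_ss, the level will rise toward this value.)

0.8342 m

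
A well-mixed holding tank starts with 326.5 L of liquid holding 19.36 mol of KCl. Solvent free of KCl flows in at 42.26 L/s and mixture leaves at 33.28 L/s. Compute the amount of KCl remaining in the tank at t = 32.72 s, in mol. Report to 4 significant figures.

Let m(t) be the amount of KCl. Volume: V(t) = V₀ + (Q_in − Q_out) t = 326.5 + 8.98000 t; V(32.72) = 620.326 L.
No KCl enters, so dm/dt = −Q_out · (m/V).
Separate: dm/m = −Q_out dt/V(t) ⇒ ln(m/m₀) = −(Q_out/(Q_in−Q_out)) ln(V/V₀).
m = m₀ (V₀/V)^(Q_out/(Q_in−Q_out)) = 19.36 × (326.5/620.326)^(3.70601) = 1.79434 mol.

1.794 mol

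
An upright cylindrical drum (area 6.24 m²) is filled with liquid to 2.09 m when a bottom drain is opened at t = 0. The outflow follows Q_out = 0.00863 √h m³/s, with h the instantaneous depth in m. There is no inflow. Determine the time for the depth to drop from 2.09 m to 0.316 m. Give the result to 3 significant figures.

1280 s

Volume balance on the tank: A dh/dt = −0.00863 √h.
∫ h^(−1/2) dh = −(0.00863/A) ∫ dt, giving 2√h = 2√h₀ − (0.00863/A) t.
t = 2A(√h₀ − √h)/0.00863 = 2·6.24·(√2.09 − √0.316)/0.00863
  = 12.480 × (1.4457 − 0.56214) / 0.00863 = 1277.7 s.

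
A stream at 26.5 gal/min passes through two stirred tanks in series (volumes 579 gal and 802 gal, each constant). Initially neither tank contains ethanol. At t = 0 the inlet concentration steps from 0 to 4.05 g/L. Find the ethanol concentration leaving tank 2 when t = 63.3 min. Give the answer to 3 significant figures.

2.83 g/L

Time constants: τᵢ = Vᵢ/Q for each well-mixed tank.
τ₁ = 579/26.5 = 21.849 min; τ₂ = 802/26.5 = 30.264 min.
Tank 1: C₁ = C_in(1 − e^(−t/τ₁)). Tank 2 (τ₁ ≠ τ₂): C₂ = C_in[1 − (τ₁ e^(−t/τ₁) − τ₂ e^(−t/τ₂))/(τ₁ − τ₂)].
At t = 63.3: e^(−t/τ₁) = 0.055180, e^(−t/τ₂) = 0.12349.
C₂ = 4.05·[1 − (21.849·0.055180 − 30.264·0.12349)/(-8.4151)] = 4.05·0.69914 = 2.8315 g/L.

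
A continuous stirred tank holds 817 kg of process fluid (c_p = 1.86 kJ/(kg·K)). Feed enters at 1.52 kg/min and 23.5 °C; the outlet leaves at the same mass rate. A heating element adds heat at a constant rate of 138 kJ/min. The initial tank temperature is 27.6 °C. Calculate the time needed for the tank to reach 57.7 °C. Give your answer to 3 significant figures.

601 min

Energy balance: M c_p dT/dt = ṁ c_p (T_in − T) + 138.
τ = M/ṁ = 537.50 min; T_ss = T_in + Q̇/(ṁ c_p) = 72.312 °C.
T(t) = T_ss + (T₀ − T_ss) e^(−t/τ). Set T = 57.7:
e^(−t/τ) = (57.7 − 72.312)/(27.6 − 72.312) = 0.32680
t = −537.50 · ln(0.32680) = 601.15 min.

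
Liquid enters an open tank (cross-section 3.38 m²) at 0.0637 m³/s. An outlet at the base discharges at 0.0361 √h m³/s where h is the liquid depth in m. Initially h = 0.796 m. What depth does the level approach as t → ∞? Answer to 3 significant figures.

3.11 m

Level balance: A dh/dt = 0.0637 − 0.0361 √h. Setting dh/dt = 0:
Q_in = 0.0361 √h_ss ⇒ √h_ss = 0.0637/0.0361 = 1.7645.
h_ss = 1.7645² = 3.1136 m. (Since h₀ = 0.796 m < h_ss, the level will rise toward this value.)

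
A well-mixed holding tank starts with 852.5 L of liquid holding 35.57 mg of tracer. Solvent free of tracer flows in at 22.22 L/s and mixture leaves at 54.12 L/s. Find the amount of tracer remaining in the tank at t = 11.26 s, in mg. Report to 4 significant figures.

14.06 mg

Let m(t) be the amount of tracer. Volume: V(t) = V₀ + (Q_in − Q_out) t = 852.5 − 31.9000 t; V(11.26) = 493.306 L.
No tracer enters, so dm/dt = −Q_out · (m/V).
dm/m = −Q_out dt/(V₀ − 31.9000 t); integrating gives ln(m/m₀) = −(Q_out/(Q_in−Q_out)) ln(V/V₀).
m = m₀ (V₀/V)^(Q_out/(Q_in−Q_out)) = 35.57 × (852.5/493.306)^(-1.69655) = 14.0611 mg.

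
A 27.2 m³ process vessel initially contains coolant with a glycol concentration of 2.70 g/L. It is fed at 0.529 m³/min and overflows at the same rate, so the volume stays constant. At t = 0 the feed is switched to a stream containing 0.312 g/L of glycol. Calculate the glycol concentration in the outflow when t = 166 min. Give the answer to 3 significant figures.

Unsteady species balance (constant V, well mixed): V dC/dt = Q(C_in − C).
So dC/dt = (C_in − C)/τ with τ = V/Q = 27.2/0.529 = 51.418 min.
C approaches C_in exponentially: C(t) = C_in + (C₀ − C_in) e^(−t/τ).
C(166) = 0.312 + (2.70 − 0.312)·e^(−166/51.418) = 0.312 + (2.3880)·0.039619 = 0.40661 g/L.

0.407 g/L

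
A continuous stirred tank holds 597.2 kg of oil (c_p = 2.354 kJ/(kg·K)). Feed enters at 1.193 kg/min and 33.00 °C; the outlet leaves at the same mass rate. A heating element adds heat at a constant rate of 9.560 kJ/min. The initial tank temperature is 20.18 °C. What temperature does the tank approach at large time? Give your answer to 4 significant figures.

36.40 °C

M c_p dT/dt = ṁ c_p (T_in − T) + Q̇.
At steady state dT/dt = 0 ⇒ T_ss = T_in + Q̇/(ṁ c_p) = 33.00 + 9.560/(1.193·2.354) = 36.4042 °C.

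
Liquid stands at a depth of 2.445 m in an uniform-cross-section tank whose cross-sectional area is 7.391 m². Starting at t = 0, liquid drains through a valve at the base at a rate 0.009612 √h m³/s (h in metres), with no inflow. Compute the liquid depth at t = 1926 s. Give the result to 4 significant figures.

0.09689 m

Mass balance (ρ constant): A dh/dt = −0.009612 √h.
Separate and integrate: 2(√h − √h₀) = −(0.009612/A) t.
√h = √2.445 − 0.009612·1926/(2·7.391) = 1.56365 − 1.25238 = 0.311267.
h = 0.311267² = 0.0968875 m.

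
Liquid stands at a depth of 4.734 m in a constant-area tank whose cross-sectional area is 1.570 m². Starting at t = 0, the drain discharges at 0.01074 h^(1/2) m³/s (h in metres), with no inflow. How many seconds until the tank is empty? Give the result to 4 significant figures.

With no inflow, A dh/dt = −0.01074 √h.
Separate and integrate: 2(√h − √h₀) = −(0.01074/A) t.
Tank is empty when √h = 0: t_empty = 2A√h₀/0.01074.
t_empty = 2·1.570·√4.734/0.01074 = 3.14000·2.17578/0.01074 = 636.121 s.

636.1 s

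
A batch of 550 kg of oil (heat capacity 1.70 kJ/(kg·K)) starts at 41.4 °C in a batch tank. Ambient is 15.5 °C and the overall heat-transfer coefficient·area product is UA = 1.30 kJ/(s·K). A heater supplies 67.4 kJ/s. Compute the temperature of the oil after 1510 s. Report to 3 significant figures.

64.2 °C

M c_p dT/dt = −UA(T − T_amb) + Q̇.
dT/dt = (T_ss − T)/τ with T_ss = T_amb + Q̇/UA = 15.5 + 67.4/1.30 = 67.346 °C, τ = M c_p/UA = 550·1.70/1.30 = 719.23 s.
T approaches T_ss exponentially: T(t) = T_ss + (T₀ − T_ss) e^(−t/τ).
T(1510) = 67.346 + (-25.946)·0.12252 = 64.167 °C.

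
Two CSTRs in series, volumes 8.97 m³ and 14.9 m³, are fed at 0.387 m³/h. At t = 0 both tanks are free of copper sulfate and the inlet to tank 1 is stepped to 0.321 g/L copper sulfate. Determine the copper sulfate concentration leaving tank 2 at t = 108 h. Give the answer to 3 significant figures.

0.277 g/L

Time constants: τᵢ = Vᵢ/Q for each well-mixed tank.
τ₁ = 8.97/0.387 = 23.178 h; τ₂ = 14.9/0.387 = 38.501 h.
Tank 1: C₁ = C_in(1 − e^(−t/τ₁)). Tank 2 (τ₁ ≠ τ₂): C₂ = C_in[1 − (τ₁ e^(−t/τ₁) − τ₂ e^(−t/τ₂))/(τ₁ − τ₂)].
At t = 108: e^(−t/τ₁) = 0.0094709, e^(−t/τ₂) = 0.060501.
C₂ = 0.321·[1 − (23.178·0.0094709 − 38.501·0.060501)/(-15.323)] = 0.321·0.86231 = 0.27680 g/L.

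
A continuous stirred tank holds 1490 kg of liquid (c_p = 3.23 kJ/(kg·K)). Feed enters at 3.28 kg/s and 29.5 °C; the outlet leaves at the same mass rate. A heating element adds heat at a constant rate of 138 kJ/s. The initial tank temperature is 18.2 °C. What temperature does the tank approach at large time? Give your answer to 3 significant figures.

42.5 °C

M c_p dT/dt = ṁ c_p (T_in − T) + Q̇.
At steady state dT/dt = 0 ⇒ T_ss = T_in + Q̇/(ṁ c_p) = 29.5 + 138/(3.28·3.23) = 42.526 °C.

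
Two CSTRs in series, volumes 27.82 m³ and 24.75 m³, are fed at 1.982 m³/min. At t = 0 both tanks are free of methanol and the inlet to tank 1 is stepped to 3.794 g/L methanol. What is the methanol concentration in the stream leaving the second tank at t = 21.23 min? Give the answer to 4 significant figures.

Each tank obeys Vᵢ dCᵢ/dt = Q(Cᵢ₋₁ − Cᵢ), so τᵢ = Vᵢ/Q.
τ₁ = 27.82/1.982 = 14.0363 min; τ₂ = 24.75/1.982 = 12.4874 min.
Solving the cascade with C₁(0)=C₂(0)=0 gives C₂(t) = C_in[1 − (τ₁ e^(−t/τ₁) − τ₂ e^(−t/τ₂))/(τ₁ − τ₂)].
At t = 21.23: e^(−t/τ₁) = 0.220358, e^(−t/τ₂) = 0.182662.
C₂ = 3.794·[1 − (14.0363·0.220358 − 12.4874·0.182662)/(1.54894)] = 3.794·0.475749 = 1.80499 g/L.

1.805 g/L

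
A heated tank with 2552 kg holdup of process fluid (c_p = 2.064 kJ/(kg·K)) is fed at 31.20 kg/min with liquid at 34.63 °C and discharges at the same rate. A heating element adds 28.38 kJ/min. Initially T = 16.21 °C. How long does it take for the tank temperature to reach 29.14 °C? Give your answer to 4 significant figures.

M c_p dT/dt = ṁ c_p (T_in − T) + Q̇.
τ = M/ṁ = 81.7949 min; T_ss = T_in + Q̇/(ṁ c_p) = 35.0707 °C.
T(t) = T_ss + (T₀ − T_ss) e^(−t/τ). Set T = 29.14:
e^(−t/τ) = (29.14 − 35.0707)/(16.21 − 35.0707) = 0.314448
t = −81.7949 · ln(0.314448) = 94.6316 min.

94.63 min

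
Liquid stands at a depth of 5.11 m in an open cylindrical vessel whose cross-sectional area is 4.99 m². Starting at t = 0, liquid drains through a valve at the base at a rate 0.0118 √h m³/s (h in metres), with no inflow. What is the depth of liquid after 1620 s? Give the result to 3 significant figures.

A dh/dt = −Q_out = −0.0118 √h.
Separate and integrate: 2(√h − √h₀) = −(0.0118/A) t.
√h = √5.11 − 0.0118·1620/(2·4.99) = 2.2605 − 1.9154 = 0.34510.
h = 0.34510² = 0.11909 m.

0.119 m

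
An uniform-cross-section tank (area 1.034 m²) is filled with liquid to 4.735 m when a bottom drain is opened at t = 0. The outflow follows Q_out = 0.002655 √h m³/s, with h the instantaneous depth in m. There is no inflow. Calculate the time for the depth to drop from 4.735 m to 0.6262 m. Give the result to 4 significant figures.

1079 s

Volume balance on the tank: A dh/dt = −0.002655 √h.
∫ h^(−1/2) dh = −(0.002655/A) ∫ dt, giving 2√h = 2√h₀ − (0.002655/A) t.
t = 2A(√h₀ − √h)/0.002655 = 2·1.034·(√4.735 − √0.6262)/0.002655
  = 2.06800 × (2.17601 − 0.791328) / 0.002655 = 1078.54 s.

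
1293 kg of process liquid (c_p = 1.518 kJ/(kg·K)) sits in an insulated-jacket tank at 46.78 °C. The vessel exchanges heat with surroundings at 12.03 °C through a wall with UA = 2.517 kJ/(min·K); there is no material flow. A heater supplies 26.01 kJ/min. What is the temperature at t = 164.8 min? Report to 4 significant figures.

42.13 °C

M c_p dT/dt = −UA(T − T_amb) + Q̇.
dT/dt = (T_ss − T)/τ with T_ss = T_amb + Q̇/UA = 12.03 + 26.01/2.517 = 22.3637 °C, τ = M c_p/UA = 1293·1.518/2.517 = 779.807 min.
T approaches T_ss exponentially: T(t) = T_ss + (T₀ − T_ss) e^(−t/τ).
T(164.8) = 22.3637 + (24.4163)·0.809503 = 42.1288 °C.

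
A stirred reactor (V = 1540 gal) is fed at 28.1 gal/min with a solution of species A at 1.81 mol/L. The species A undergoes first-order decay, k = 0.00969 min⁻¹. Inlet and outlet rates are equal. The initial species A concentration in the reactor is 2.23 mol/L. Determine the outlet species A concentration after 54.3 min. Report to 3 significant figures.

1.41 mol/L

Species balance: V dC/dt = Q C_in − Q C − k V C.
dC/dt = (Q/V) C_in − (Q/V + k) C; effective rate a = Q/V + k = 0.018247 + 0.00969 = 0.027937 min⁻¹.
C_ss = Q C_in/(Q + kV) = 1.1822 mol/L; C(t) = C_ss + (C₀ − C_ss) e^(−a t).
C(54.3) = 1.1822 + (1.0478)·e^(−0.027937·54.3) = 1.1822 + (1.0478)·0.21938 = 1.4121 mol/L.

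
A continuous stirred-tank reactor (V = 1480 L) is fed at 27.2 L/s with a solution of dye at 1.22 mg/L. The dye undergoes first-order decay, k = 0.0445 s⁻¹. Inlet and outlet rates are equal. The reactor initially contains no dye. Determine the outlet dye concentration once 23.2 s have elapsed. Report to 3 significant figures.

Species balance: V dC/dt = Q C_in − Q C − k V C.
dC/dt = (Q/V) C_in − (Q/V + k) C; effective rate a = Q/V + k = 0.018378 + 0.0445 = 0.062878 s⁻¹.
C_ss = Q C_in/(Q + kV) = 0.35659 mg/L; C(t) = C_ss + (C₀ − C_ss) e^(−a t).
C(23.2) = 0.35659 + (-0.35659)·e^(−0.062878·23.2) = 0.35659 + (-0.35659)·0.23252 = 0.27367 mg/L.

0.274 mg/L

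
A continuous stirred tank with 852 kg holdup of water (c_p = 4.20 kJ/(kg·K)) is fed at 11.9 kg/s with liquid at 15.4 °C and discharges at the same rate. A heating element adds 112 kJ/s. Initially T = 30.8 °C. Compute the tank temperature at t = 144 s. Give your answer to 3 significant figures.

Unsteady energy balance on the tank contents: M c_p dT/dt = ṁ c_p (T_in − T) + 112.
Rearrange: dT/dt = (T_ss − T)/τ with τ = M/ṁ = 71.597 s and T_ss = T_in + Q̇/(ṁ c_p) = 17.641 °C.
Solution: T(t) = T_ss + (T₀ − T_ss) e^(−t/τ).
T(144) = 17.641 + (13.159)·e^(−144/71.597) = 17.641 + (13.159)·0.13382 = 19.402 °C.

19.4 °C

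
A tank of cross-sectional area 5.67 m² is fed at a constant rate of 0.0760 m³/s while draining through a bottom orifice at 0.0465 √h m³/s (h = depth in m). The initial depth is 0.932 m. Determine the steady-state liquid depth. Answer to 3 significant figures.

2.67 m

Accumulation of liquid (constant cross-section A): A dh/dt = Q_in − 0.0465 √h. At steady state dh/dt = 0:
Q_in = 0.0465 √h_ss ⇒ √h_ss = 0.0760/0.0465 = 1.6344.
h_ss = 1.6344² = 2.6713 m. (Since h₀ = 0.932 m < h_ss, the level will rise toward this value.)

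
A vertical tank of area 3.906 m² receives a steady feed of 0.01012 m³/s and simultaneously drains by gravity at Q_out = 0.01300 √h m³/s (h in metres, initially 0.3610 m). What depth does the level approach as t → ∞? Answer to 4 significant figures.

Level balance: A dh/dt = 0.01012 − 0.01300 √h. Setting dh/dt = 0:
Q_in = 0.01300 √h_ss ⇒ √h_ss = 0.01012/0.01300 = 0.778462.
h_ss = 0.778462² = 0.606002 m. (Since h₀ = 0.3610 m < h_ss, the level will rise toward this value.)

0.6060 m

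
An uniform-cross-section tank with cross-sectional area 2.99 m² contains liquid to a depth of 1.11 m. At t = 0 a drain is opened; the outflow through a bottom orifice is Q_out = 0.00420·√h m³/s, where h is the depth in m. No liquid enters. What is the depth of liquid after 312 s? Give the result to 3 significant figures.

0.696 m

A dh/dt = −Q_out = −0.00420 √h.
Separate and integrate: 2(√h − √h₀) = −(0.00420/A) t.
√h = √1.11 − 0.00420·312/(2·2.99) = 1.0536 − 0.21913 = 0.83443.
h = 0.83443² = 0.69628 m.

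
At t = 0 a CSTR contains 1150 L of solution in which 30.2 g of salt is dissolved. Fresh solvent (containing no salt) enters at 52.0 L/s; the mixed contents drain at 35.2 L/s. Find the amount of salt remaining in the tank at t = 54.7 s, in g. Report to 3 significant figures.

Let m(t) be the amount of salt. Volume: V(t) = V₀ + (Q_in − Q_out) t = 1150 + 16.800 t; V(54.7) = 2069.0 L.
No salt enters, so dm/dt = −Q_out · (m/V).
dm/m = −Q_out dt/(V₀ + 16.800 t); integrating gives ln(m/m₀) = −(Q_out/(Q_in−Q_out)) ln(V/V₀).
m = m₀ (V₀/V)^(Q_out/(Q_in−Q_out)) = 30.2 × (1150/2069.0)^(2.0952) = 8.8228 g.

8.82 g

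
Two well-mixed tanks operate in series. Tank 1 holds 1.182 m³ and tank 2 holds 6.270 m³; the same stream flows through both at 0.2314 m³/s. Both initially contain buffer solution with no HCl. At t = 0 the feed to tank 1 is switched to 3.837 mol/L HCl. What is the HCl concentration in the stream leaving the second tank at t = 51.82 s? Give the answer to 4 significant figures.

3.139 mol/L

Time constants: τᵢ = Vᵢ/Q for each well-mixed tank.
τ₁ = 1.182/0.2314 = 5.10804 s; τ₂ = 6.270/0.2314 = 27.0959 s.
Solving the cascade with C₁(0)=C₂(0)=0 gives C₂(t) = C_in[1 − (τ₁ e^(−t/τ₁) − τ₂ e^(−t/τ₂))/(τ₁ − τ₂)].
At t = 51.82: e^(−t/τ₁) = 3.92800e-05, e^(−t/τ₂) = 0.147716.
C₂ = 3.837·[1 − (5.10804·3.92800e-05 − 27.0959·0.147716)/(-21.9879)] = 3.837·0.817977 = 3.13858 mol/L.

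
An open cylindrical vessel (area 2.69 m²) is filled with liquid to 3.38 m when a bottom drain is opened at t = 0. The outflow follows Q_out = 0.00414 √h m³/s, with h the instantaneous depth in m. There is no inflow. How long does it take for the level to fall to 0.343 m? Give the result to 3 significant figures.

1630 s

Unsteady balance on liquid volume: A dh/dt = −0.00414 √h.
Separate and integrate: 2(√h − √h₀) = −(0.00414/A) t.
t = 2A(√h₀ − √h)/0.00414 = 2·2.69·(√3.38 − √0.343)/0.00414
  = 5.3800 × (1.8385 − 0.58566) / 0.00414 = 1628.1 s.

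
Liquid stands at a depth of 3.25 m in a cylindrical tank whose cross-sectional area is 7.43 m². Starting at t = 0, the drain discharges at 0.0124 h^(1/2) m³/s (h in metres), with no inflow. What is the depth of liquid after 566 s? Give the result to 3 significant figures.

With no inflow, A dh/dt = −0.0124 √h.
∫ h^(−1/2) dh = −(0.0124/A) ∫ dt, giving 2√h = 2√h₀ − (0.0124/A) t.
√h = √3.25 − 0.0124·566/(2·7.43) = 1.8028 − 0.47230 = 1.3305.
h = 1.3305² = 1.7702 m.

1.77 m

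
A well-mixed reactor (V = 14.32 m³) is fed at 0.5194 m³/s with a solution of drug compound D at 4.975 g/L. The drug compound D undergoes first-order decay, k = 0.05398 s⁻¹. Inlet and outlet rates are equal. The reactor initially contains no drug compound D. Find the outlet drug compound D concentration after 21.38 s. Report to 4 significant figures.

1.709 g/L

Accumulation = in − out − consumed: V dC/dt = Q C_in − Q C − k V C.
dC/dt = (Q/V) C_in − (Q/V + k) C; effective rate a = Q/V + k = 0.0362709 + 0.05398 = 0.0902509 s⁻¹.
C_ss = Q C_in/(Q + kV) = 1.99940 g/L; C(t) = C_ss + (C₀ − C_ss) e^(−a t).
C(21.38) = 1.99940 + (-1.99940)·e^(−0.0902509·21.38) = 1.99940 + (-1.99940)·0.145211 = 1.70907 g/L.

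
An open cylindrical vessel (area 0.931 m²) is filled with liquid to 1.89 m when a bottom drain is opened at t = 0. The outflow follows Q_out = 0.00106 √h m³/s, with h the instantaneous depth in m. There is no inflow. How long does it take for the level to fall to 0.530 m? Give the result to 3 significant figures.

1140 s

With no inflow, A dh/dt = −0.00106 √h.
Separate and integrate: 2(√h − √h₀) = −(0.00106/A) t.
t = 2A(√h₀ − √h)/0.00106 = 2·0.931·(√1.89 − √0.530)/0.00106
  = 1.8620 × (1.3748 − 0.72801) / 0.00106 = 1136.1 s.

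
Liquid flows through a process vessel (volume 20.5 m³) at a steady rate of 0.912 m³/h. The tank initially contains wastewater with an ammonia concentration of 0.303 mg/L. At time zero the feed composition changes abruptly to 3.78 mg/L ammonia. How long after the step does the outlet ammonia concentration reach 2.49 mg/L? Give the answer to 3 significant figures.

Unsteady species balance (constant V, well mixed): V dC/dt = Q(C_in − C), so τ = V/Q = 22.478 h.
C(t) = C_in + (C₀ − C_in) e^(−t/τ). Set C = 2.49 and solve for t:
e^(−t/τ) = (C − C_in)/(C₀ − C_in) = (2.49 − 3.78)/(0.303 − 3.78) = 0.37101
t = −τ ln(…) = 22.478 × 0.99153 = 22.288 h.

22.3 h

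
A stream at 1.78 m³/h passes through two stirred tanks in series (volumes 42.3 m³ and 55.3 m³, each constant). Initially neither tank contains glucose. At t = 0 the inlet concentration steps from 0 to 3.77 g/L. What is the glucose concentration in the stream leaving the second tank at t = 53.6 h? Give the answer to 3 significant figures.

Species balance on tank i: dCᵢ/dt = (Cᵢ₋₁ − Cᵢ)/τᵢ with τᵢ = Vᵢ/Q.
τ₁ = 42.3/1.78 = 23.764 h; τ₂ = 55.3/1.78 = 31.067 h.
Solving the cascade with C₁(0)=C₂(0)=0 gives C₂(t) = C_in[1 − (τ₁ e^(−t/τ₁) − τ₂ e^(−t/τ₂))/(τ₁ − τ₂)].
At t = 53.6: e^(−t/τ₁) = 0.10482, e^(−t/τ₂) = 0.17812.
C₂ = 3.77·[1 − (23.764·0.10482 − 31.067·0.17812)/(-7.3034)] = 3.77·0.58336 = 2.1993 g/L.

2.20 g/L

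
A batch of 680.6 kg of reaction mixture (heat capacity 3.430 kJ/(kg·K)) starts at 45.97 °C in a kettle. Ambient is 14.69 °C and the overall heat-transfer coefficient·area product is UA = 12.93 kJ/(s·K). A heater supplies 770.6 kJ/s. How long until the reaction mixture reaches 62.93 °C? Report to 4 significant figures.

Lumped-capacitance energy balance: M c_p dT/dt = UA(T_amb − T) + Q̇.
τ = M c_p/UA = 180.546 s; T_ss = T_amb + Q̇/UA = 14.69 + 770.6/12.93 = 74.2878 °C.
T(t) = T_ss + (T₀ − T_ss)e^(−t/τ); set T = 62.93:
t = −τ ln[(T − T_ss)/(T₀ − T_ss)] = −180.546 · ln(0.401084) = 164.944 s.

164.9 s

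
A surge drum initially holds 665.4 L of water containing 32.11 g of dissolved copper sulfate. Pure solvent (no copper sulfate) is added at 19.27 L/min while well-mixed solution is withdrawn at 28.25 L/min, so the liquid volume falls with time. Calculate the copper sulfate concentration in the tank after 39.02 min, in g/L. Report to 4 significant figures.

0.009697 g/L

Let m(t) be the amount of copper sulfate. Volume: V(t) = V₀ + (Q_in − Q_out) t = 665.4 − 8.98000 t; V(39.02) = 315.000 L.
Species balance (pure solvent in): dm/dt = −Q_out · m/V(t).
Separate: dm/m = −Q_out dt/V(t) ⇒ ln(m/m₀) = −(Q_out/(Q_in−Q_out)) ln(V/V₀).
m = m₀ (V₀/V)^(Q_out/(Q_in−Q_out)) = 32.11 × (665.4/315.000)^(-3.14588) = 3.05455 g.
C = m/V = 3.05455/315.000 = 0.00969698 g/L.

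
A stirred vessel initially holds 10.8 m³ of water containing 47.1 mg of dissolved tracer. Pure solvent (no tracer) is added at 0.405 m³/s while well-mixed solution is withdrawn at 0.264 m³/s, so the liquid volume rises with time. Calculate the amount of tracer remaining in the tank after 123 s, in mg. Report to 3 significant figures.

Total volume: dV/dt = Q_in − Q_out = 0.14100 m³/s, so V(t) = 10.8 + 0.14100 t and V(123) = 28.143 m³.
Solute balance: dm/dt = 0 − Q_out C = −Q_out m/V(t).
dm/m = −Q_out dt/(V₀ + 0.14100 t); integrating gives ln(m/m₀) = −(Q_out/(Q_in−Q_out)) ln(V/V₀).
m = m₀ (V₀/V)^(Q_out/(Q_in−Q_out)) = 47.1 × (10.8/28.143)^(1.8723) = 7.8384 mg.

7.84 mg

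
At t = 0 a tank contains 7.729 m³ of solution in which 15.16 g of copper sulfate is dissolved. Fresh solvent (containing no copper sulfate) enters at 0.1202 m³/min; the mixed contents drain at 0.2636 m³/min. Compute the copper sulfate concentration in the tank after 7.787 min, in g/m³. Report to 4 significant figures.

1.721 g/m³

Total volume: dV/dt = Q_in − Q_out = -0.143400 m³/min, so V(t) = 7.729 − 0.143400 t and V(7.787) = 6.61234 m³.
No copper sulfate enters, so dm/dt = −Q_out · (m/V).
dm/m = −Q_out dt/(V₀ − 0.143400 t); integrating gives ln(m/m₀) = −(Q_out/(Q_in−Q_out)) ln(V/V₀).
m = m₀ (V₀/V)^(Q_out/(Q_in−Q_out)) = 15.16 × (7.729/6.61234)^(-1.83821) = 11.3796 g.
C = m/V = 11.3796/6.61234 = 1.72096 g/m³.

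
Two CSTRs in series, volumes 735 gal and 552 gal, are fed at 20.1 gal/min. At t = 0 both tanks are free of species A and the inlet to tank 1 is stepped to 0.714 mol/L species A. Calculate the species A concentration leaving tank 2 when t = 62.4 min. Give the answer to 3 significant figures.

Time constants: τᵢ = Vᵢ/Q for each well-mixed tank.
τ₁ = 735/20.1 = 36.567 min; τ₂ = 552/20.1 = 27.463 min.
Solving the cascade with C₁(0)=C₂(0)=0 gives C₂(t) = C_in[1 − (τ₁ e^(−t/τ₁) − τ₂ e^(−t/τ₂))/(τ₁ − τ₂)].
At t = 62.4: e^(−t/τ₁) = 0.18151, e^(−t/τ₂) = 0.10309.
C₂ = 0.714·[1 − (36.567·0.18151 − 27.463·0.10309)/(9.1045)] = 0.714·0.58194 = 0.41551 mol/L.

0.416 mol/L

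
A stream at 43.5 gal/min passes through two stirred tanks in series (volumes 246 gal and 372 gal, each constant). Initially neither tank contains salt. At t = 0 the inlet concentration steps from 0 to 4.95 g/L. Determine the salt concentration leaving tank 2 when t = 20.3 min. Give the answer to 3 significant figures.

Species balance on tank i: dCᵢ/dt = (Cᵢ₋₁ − Cᵢ)/τᵢ with τᵢ = Vᵢ/Q.
τ₁ = 246/43.5 = 5.6552 min; τ₂ = 372/43.5 = 8.5517 min.
Solving the cascade with C₁(0)=C₂(0)=0 gives C₂(t) = C_in[1 − (τ₁ e^(−t/τ₁) − τ₂ e^(−t/τ₂))/(τ₁ − τ₂)].
At t = 20.3: e^(−t/τ₁) = 0.027608, e^(−t/τ₂) = 0.093127.
C₂ = 4.95·[1 − (5.6552·0.027608 − 8.5517·0.093127)/(-2.8966)] = 4.95·0.77896 = 3.8558 g/L.

3.86 g/L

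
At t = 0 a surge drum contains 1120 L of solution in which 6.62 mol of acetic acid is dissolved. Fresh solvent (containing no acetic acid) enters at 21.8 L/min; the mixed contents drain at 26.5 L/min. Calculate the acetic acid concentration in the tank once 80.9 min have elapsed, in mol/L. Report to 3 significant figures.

Total volume: dV/dt = Q_in − Q_out = -4.7000 L/min, so V(t) = 1120 − 4.7000 t and V(80.9) = 739.77 L.
Species balance (pure solvent in): dm/dt = −Q_out · m/V(t).
dm/m = −Q_out dt/(V₀ − 4.7000 t); integrating gives ln(m/m₀) = −(Q_out/(Q_in−Q_out)) ln(V/V₀).
m = m₀ (V₀/V)^(Q_out/(Q_in−Q_out)) = 6.62 × (1120/739.77)^(-5.6383) = 0.63868 mol.
C = m/V = 0.63868/739.77 = 0.00086334 mol/L.

0.000863 mol/L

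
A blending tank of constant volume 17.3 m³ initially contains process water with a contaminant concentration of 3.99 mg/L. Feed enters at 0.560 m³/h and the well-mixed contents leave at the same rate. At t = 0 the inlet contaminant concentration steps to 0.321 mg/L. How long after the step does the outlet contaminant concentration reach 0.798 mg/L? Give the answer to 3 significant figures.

63.0 h

Species balance: V dC/dt = Q(C_in − C) ⇒ τ = V/Q = 30.893 h.
C(t) = C_in + (C₀ − C_in) e^(−t/τ). Set C = 0.798 and solve for t:
e^(−t/τ) = (C − C_in)/(C₀ − C_in) = (0.798 − 0.321)/(3.99 − 0.321) = 0.13001
t = −τ ln(…) = 30.893 × 2.0402 = 63.026 h.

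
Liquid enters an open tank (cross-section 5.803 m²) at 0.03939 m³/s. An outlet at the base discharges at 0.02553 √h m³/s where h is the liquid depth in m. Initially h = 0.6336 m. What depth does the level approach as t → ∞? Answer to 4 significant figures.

Level balance: A dh/dt = 0.03939 − 0.02553 √h. Setting dh/dt = 0:
Q_in = 0.02553 √h_ss ⇒ √h_ss = 0.03939/0.02553 = 1.54289.
h_ss = 1.54289² = 2.38051 m. (Since h₀ = 0.6336 m < h_ss, the level will rise toward this value.)

2.381 m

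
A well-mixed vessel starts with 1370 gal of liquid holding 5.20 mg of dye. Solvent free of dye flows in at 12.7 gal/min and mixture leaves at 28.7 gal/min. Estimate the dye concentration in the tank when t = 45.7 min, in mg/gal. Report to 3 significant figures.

Total volume: dV/dt = Q_in − Q_out = -16.000 gal/min, so V(t) = 1370 − 16.000 t and V(45.7) = 638.80 gal.
Solute balance: dm/dt = 0 − Q_out C = −Q_out m/V(t).
Separate: dm/m = −Q_out dt/V(t) ⇒ ln(m/m₀) = −(Q_out/(Q_in−Q_out)) ln(V/V₀).
m = m₀ (V₀/V)^(Q_out/(Q_in−Q_out)) = 5.20 × (1370/638.80)^(-1.7937) = 1.3232 mg.
C = m/V = 1.3232/638.80 = 0.0020714 mg/gal.

0.00207 mg/gal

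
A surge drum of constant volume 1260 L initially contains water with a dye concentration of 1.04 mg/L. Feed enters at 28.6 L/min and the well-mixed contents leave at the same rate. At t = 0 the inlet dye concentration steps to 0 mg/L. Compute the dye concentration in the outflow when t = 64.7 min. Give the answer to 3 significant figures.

0.239 mg/L

Mass balance on the solute (V constant): V dC/dt = Q(C_in − C).
Time constant τ = V/Q = 1260/28.6 = 44.056 min.
Solution: C(t) = C_in + (C₀ − C_in) e^(−t/τ).
C(64.7) = 0 + (1.04 − 0)·e^(−64.7/44.056) = 0 + (1.0400)·0.23025 = 0.23946 mg/L.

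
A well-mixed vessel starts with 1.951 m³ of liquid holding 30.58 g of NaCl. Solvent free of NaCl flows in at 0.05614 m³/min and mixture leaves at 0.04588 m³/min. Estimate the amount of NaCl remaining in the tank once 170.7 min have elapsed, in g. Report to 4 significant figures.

1.743 g

Total volume: dV/dt = Q_in − Q_out = 0.0102600 m³/min, so V(t) = 1.951 + 0.0102600 t and V(170.7) = 3.70238 m³.
Species balance (pure solvent in): dm/dt = −Q_out · m/V(t).
dm/m = −Q_out dt/(V₀ + 0.0102600 t); integrating gives ln(m/m₀) = −(Q_out/(Q_in−Q_out)) ln(V/V₀).
m = m₀ (V₀/V)^(Q_out/(Q_in−Q_out)) = 30.58 × (1.951/3.70238)^(4.47173) = 1.74299 g.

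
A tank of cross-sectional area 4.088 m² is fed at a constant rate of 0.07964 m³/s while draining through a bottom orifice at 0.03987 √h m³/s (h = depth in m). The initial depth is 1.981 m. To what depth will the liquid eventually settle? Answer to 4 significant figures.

Level balance: A dh/dt = 0.07964 − 0.03987 √h. Setting dh/dt = 0:
Q_in = 0.03987 √h_ss ⇒ √h_ss = 0.07964/0.03987 = 1.99749.
h_ss = 1.99749² = 3.98997 m. (Since h₀ = 1.981 m < h_ss, the level will rise toward this value.)

3.990 m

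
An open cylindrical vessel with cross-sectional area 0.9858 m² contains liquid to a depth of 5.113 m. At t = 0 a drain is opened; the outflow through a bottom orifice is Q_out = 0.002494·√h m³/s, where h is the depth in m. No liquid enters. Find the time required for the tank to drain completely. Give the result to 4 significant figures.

With no inflow, A dh/dt = −0.002494 √h.
Separate and integrate: 2(√h − √h₀) = −(0.002494/A) t.
Set h = 0: 2√h₀ = (0.002494/A) t_empty ⇒ t_empty = 2A√h₀/0.002494.
t_empty = 2·0.9858·√5.113/0.002494 = 1.97160·2.26119/0.002494 = 1787.56 s.

1788 s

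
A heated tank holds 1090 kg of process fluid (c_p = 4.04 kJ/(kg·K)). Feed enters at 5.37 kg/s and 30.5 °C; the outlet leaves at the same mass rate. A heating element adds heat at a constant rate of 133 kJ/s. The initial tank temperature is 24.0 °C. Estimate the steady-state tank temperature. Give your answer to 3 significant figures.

First-law balance (no shaft work): M c_p dT/dt = ṁ c_p (T_in − T) + 133.
At steady state dT/dt = 0 ⇒ T_ss = T_in + Q̇/(ṁ c_p) = 30.5 + 133/(5.37·4.04) = 36.631 °C.

36.6 °C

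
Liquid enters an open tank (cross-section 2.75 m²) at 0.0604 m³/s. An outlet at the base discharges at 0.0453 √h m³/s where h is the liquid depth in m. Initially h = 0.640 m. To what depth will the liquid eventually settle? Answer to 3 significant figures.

1.78 m

A dh/dt = Q_in − 0.0453 √h. Steady state requires inflow = outflow:
Q_in = 0.0453 √h_ss ⇒ √h_ss = 0.0604/0.0453 = 1.3333.
h_ss = 1.3333² = 1.7778 m. (Since h₀ = 0.640 m < h_ss, the level will rise toward this value.)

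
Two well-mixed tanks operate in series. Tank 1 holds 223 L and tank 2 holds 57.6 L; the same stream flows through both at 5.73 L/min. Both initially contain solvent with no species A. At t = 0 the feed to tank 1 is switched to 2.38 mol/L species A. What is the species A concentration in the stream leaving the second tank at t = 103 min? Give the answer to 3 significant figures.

2.15 mol/L

Species balance on tank i: dCᵢ/dt = (Cᵢ₋₁ − Cᵢ)/τᵢ with τᵢ = Vᵢ/Q.
τ₁ = 223/5.73 = 38.918 min; τ₂ = 57.6/5.73 = 10.052 min.
Solving the cascade with C₁(0)=C₂(0)=0 gives C₂(t) = C_in[1 − (τ₁ e^(−t/τ₁) − τ₂ e^(−t/τ₂))/(τ₁ − τ₂)].
At t = 103: e^(−t/τ₁) = 0.070892, e^(−t/τ₂) = 3.5487e-05.
C₂ = 2.38·[1 − (38.918·0.070892 − 10.052·3.5487e-05)/(28.866)] = 2.38·0.90443 = 2.1525 mol/L.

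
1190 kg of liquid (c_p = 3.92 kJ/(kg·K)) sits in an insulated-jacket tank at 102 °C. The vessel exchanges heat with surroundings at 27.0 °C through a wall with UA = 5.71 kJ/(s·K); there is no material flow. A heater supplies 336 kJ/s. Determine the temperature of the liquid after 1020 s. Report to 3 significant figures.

90.5 °C

M c_p dT/dt = −UA(T − T_amb) + Q̇.
dT/dt = (T_ss − T)/τ with T_ss = T_amb + Q̇/UA = 27.0 + 336/5.71 = 85.844 °C, τ = M c_p/UA = 1190·3.92/5.71 = 816.95 s.
Integrating: T(t) = T_ss + (T₀ − T_ss) e^(−t/τ).
T(1020) = 85.844 + (16.156)·0.28692 = 90.480 °C.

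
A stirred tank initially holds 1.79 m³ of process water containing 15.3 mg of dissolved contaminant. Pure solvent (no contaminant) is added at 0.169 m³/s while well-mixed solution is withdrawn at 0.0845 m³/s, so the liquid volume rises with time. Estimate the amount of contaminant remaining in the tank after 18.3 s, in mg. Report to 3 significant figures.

Let m(t) be the amount of contaminant. Volume: V(t) = V₀ + (Q_in − Q_out) t = 1.79 + 0.084500 t; V(18.3) = 3.3364 m³.
Solute balance: dm/dt = 0 − Q_out C = −Q_out m/V(t).
dm/m = −Q_out dt/(V₀ + 0.084500 t); integrating gives ln(m/m₀) = −(Q_out/(Q_in−Q_out)) ln(V/V₀).
m = m₀ (V₀/V)^(Q_out/(Q_in−Q_out)) = 15.3 × (1.79/3.3364)^(1.0000) = 8.2087 mg.

8.21 mg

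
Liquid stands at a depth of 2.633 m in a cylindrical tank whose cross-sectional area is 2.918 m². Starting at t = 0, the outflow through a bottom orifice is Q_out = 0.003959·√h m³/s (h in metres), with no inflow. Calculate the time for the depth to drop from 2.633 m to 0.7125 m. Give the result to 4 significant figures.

Mass balance (ρ constant): A dh/dt = −0.003959 √h.
∫ h^(−1/2) dh = −(0.003959/A) ∫ dt, giving 2√h = 2√h₀ − (0.003959/A) t.
t = 2A(√h₀ − √h)/0.003959 = 2·2.918·(√2.633 − √0.7125)/0.003959
  = 5.83600 × (1.62265 − 0.844097) / 0.003959 = 1147.68 s.

1148 s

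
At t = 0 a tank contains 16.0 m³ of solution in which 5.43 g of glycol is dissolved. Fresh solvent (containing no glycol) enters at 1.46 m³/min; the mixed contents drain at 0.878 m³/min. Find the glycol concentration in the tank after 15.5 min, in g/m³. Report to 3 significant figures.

Let m(t) be the amount of glycol. Volume: V(t) = V₀ + (Q_in − Q_out) t = 16.0 + 0.58200 t; V(15.5) = 25.021 m³.
Species balance (pure solvent in): dm/dt = −Q_out · m/V(t).
Separate: dm/m = −Q_out dt/V(t) ⇒ ln(m/m₀) = −(Q_out/(Q_in−Q_out)) ln(V/V₀).
m = m₀ (V₀/V)^(Q_out/(Q_in−Q_out)) = 5.43 × (16.0/25.021)^(1.5086) = 2.7660 g.
C = m/V = 2.7660/25.021 = 0.11055 g/m³.

0.111 g/m³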